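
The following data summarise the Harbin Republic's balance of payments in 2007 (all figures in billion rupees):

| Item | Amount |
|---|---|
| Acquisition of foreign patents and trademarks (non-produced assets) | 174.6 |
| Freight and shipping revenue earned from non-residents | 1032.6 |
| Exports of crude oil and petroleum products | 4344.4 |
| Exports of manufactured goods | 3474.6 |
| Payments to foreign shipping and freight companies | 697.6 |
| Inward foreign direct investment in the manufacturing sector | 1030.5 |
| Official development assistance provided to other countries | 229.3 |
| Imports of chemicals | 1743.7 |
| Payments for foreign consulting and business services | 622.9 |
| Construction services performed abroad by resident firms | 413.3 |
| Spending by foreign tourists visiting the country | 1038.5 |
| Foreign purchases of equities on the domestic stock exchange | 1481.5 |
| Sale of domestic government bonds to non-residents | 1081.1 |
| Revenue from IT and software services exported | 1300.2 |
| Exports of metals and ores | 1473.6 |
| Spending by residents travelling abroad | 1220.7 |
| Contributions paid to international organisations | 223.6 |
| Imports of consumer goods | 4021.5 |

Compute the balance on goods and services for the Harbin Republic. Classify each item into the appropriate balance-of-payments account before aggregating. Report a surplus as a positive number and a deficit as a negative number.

Goods: 1473.6 - 1743.7 - 4021.5 + 4344.4 + 3474.6 = 3527.4
Services: -697.6 - 1220.7 + 1300.2 + 1038.5 - 622.9 + 1032.6 + 413.3 = 1243.4
Trade balance = 3527.4 + 1243.4 = 4770.8
(Excluded from the trade balance — capital account: acquisition of foreign patents and trademarks (non-produced assets) 174.6; financial account: inward foreign direct investment in the manufacturing sector 1030.5, foreign purchases of equities on the domestic stock exchange 1481.5, sale of domestic government bonds to non-residents 1081.1; secondary income: official development assistance provided to other countries 229.3, contributions paid to international organisations 223.6.)

4770.8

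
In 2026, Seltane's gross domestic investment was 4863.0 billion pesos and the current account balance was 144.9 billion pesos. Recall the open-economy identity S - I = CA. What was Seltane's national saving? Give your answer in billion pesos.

S - I = CA (net lending to the rest of the world).
S = I + CA = 4863.0 + 144.9 = 5007.9

5007.9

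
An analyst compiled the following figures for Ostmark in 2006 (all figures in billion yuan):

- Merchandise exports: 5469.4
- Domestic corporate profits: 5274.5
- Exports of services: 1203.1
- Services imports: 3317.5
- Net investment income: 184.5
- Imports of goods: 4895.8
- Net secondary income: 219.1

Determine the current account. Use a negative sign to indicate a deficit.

-1137.2

Goods balance = 5469.4 - 4895.8 = 573.6
Services balance = 1203.1 - 3317.5 = -2114.4
Trade balance (goods + services) = 573.6 + (-2114.4) = -1540.8
Net primary income = 184.5
Net secondary income = 219.1
Current account = -1540.8 + 184.5 + 219.1 = -1137.2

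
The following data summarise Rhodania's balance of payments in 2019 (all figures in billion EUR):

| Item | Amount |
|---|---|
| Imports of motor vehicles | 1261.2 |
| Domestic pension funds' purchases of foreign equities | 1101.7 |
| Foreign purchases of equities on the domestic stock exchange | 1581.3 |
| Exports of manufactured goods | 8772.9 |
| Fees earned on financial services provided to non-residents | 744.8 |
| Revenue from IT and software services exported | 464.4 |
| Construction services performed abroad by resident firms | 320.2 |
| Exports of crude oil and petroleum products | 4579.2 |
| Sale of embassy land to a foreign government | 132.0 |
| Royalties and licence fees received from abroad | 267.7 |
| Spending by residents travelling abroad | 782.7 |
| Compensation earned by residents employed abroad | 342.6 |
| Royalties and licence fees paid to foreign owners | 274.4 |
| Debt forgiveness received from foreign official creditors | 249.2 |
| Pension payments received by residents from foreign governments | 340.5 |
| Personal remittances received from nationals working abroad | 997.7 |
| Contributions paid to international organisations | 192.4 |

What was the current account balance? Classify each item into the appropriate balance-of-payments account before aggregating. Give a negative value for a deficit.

14319.3

Goods: 8772.9 - 1261.2 + 4579.2 = 12090.9
Services: 464.4 - 782.7 + 744.8 - 274.4 + 267.7 + 320.2 = 740.0
Primary income: 342.6
Secondary income: 340.5 - 192.4 + 997.7 = 1145.8
Current account = 12090.9 + 740.0 + 342.6 + 1145.8 = 14319.3
(Excluded from the current account — financial account: domestic pension funds' purchases of foreign equities 1101.7, foreign purchases of equities on the domestic stock exchange 1581.3; capital account: sale of embassy land to a foreign government 132.0, debt forgiveness received from foreign official creditors 249.2.)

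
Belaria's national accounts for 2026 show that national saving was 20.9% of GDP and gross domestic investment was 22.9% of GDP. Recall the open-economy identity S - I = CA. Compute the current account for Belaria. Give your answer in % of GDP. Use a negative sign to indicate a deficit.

-2.0

CA = S - I = 20.9 - 22.9 = -2.0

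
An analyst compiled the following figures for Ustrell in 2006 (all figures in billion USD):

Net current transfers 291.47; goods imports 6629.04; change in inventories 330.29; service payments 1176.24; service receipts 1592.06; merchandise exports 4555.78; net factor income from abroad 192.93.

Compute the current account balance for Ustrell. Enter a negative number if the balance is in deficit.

Goods balance = 4555.78 - 6629.04 = -2073.26
Services balance = 1592.06 - 1176.24 = 415.82
Trade balance (goods + services) = -2073.26 + 415.82 = -1657.44
Net primary income = 192.93
Net secondary income = 291.47
Current account = -1657.44 + 192.93 + 291.47 = -1173.04

-1173.04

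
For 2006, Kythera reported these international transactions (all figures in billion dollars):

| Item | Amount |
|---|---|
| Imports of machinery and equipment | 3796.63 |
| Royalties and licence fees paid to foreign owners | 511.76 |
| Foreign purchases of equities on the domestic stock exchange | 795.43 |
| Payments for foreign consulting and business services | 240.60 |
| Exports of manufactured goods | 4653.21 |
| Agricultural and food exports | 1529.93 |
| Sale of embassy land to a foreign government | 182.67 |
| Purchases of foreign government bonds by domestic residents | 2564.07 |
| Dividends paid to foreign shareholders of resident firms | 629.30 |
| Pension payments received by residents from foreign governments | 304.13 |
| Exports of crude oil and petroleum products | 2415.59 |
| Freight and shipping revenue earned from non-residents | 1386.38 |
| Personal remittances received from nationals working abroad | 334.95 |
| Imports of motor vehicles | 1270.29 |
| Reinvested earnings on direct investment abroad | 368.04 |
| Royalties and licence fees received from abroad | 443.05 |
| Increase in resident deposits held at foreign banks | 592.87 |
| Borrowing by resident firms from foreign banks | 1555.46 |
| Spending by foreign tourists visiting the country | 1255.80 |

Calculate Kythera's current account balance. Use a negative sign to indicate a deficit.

Goods: 4653.21 + 1529.93 + 2415.59 - 1270.29 - 3796.63 = 3531.81
Services: -240.60 - 511.76 + 443.05 + 1255.80 + 1386.38 = 2332.87
Primary income: -629.30 + 368.04 = -261.26
Secondary income: 304.13 + 334.95 = 639.08
Current account = 3531.81 + 2332.87 + (-261.26) + 639.08 = 6242.50
(Excluded from the current account — financial account: foreign purchases of equities on the domestic stock exchange 795.43, purchases of foreign government bonds by domestic residents 2564.07, increase in resident deposits held at foreign banks 592.87, borrowing by resident firms from foreign banks 1555.46; capital account: sale of embassy land to a foreign government 182.67.)

6242.50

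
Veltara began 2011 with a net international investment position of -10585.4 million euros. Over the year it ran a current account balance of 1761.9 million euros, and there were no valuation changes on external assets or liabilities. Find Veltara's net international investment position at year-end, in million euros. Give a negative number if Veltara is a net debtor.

-8823.5

With no valuation effects, change in NIIP = current account = 1761.9
End-of-year NIIP = -10585.4 + 1761.9 = -8823.5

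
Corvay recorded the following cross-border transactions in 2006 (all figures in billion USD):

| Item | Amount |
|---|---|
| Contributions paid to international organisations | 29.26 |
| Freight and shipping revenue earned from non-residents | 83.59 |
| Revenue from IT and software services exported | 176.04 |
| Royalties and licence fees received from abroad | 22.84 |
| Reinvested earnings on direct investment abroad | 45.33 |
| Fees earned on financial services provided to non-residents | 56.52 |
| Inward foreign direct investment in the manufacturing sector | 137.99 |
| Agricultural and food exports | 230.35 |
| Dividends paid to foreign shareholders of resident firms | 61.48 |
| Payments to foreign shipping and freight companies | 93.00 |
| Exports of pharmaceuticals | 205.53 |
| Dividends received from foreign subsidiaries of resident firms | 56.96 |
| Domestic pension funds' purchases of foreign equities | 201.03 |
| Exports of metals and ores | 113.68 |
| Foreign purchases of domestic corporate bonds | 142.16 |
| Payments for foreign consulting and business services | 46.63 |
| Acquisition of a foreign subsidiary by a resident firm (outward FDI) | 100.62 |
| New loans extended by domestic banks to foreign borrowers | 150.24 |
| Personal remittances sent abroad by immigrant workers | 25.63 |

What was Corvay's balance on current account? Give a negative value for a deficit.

734.84

Goods: 205.53 + 113.68 + 230.35 = 549.56
Services: 56.52 - 93.00 + 22.84 + 176.04 - 46.63 + 83.59 = 199.36
Primary income: 56.96 + 45.33 - 61.48 = 40.81
Secondary income: -29.26 - 25.63 = -54.89
Current account = 549.56 + 199.36 + 40.81 + (-54.89) = 734.84
(Excluded from the current account — financial account: inward foreign direct investment in the manufacturing sector 137.99, domestic pension funds' purchases of foreign equities 201.03, foreign purchases of domestic corporate bonds 142.16, acquisition of a foreign subsidiary by a resident firm (outward FDI) 100.62, new loans extended by domestic banks to foreign borrowers 150.24.)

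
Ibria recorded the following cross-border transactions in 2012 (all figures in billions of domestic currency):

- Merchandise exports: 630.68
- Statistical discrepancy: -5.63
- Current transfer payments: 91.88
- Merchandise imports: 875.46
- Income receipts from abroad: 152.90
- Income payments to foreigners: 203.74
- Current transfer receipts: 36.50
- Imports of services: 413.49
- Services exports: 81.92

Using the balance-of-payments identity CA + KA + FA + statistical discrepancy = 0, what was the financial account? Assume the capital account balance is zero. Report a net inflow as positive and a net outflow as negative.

Goods balance = 630.68 - 875.46 = -244.78
Services balance = 81.92 - 413.49 = -331.57
Trade balance (goods + services) = -244.78 + (-331.57) = -576.35
Net primary income = 152.90 - 203.74 = -50.84
Net secondary income = 36.50 - 91.88 = -55.38
Current account = -576.35 + (-50.84) + (-55.38) = -682.57
Financial account = -(-682.57 + (-5.63)) = 688.20

688.20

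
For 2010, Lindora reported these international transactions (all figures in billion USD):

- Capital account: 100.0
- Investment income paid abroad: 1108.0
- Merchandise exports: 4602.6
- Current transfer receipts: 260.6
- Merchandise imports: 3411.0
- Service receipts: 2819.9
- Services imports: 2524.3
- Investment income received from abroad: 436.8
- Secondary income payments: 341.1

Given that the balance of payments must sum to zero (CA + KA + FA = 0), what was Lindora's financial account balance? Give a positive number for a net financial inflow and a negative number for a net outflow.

Goods balance = 4602.6 - 3411.0 = 1191.6
Services balance = 2819.9 - 2524.3 = 295.6
Trade balance (goods + services) = 1191.6 + 295.6 = 1487.2
Net primary income = 436.8 - 1108.0 = -671.2
Net secondary income = 260.6 - 341.1 = -80.5
Current account = 1487.2 + (-671.2) + (-80.5) = 735.5
Financial account = -(735.5 + 100.0) = -835.5

-835.5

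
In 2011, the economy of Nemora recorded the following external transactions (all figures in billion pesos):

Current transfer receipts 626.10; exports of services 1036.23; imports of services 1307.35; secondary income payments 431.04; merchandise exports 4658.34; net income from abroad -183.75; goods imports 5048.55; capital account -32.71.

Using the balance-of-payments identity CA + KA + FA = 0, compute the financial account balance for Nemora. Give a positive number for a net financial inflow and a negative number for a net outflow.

682.73

Goods balance = 4658.34 - 5048.55 = -390.21
Services balance = 1036.23 - 1307.35 = -271.12
Trade balance (goods + services) = -390.21 + (-271.12) = -661.33
Net primary income = -183.75
Net secondary income = 626.10 - 431.04 = 195.06
Current account = -661.33 + (-183.75) + 195.06 = -650.02
Financial account = -(-650.02 + (-32.71)) = 682.73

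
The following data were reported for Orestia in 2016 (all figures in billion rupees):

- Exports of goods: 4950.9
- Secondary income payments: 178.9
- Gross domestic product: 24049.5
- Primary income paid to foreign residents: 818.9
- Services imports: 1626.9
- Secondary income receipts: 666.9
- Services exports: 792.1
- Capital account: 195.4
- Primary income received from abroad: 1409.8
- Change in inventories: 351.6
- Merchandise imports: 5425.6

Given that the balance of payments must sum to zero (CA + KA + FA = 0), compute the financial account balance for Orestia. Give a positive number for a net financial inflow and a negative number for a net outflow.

Goods balance = 4950.9 - 5425.6 = -474.7
Services balance = 792.1 - 1626.9 = -834.8
Trade balance (goods + services) = -474.7 + (-834.8) = -1309.5
Net primary income = 1409.8 - 818.9 = 590.9
Net secondary income = 666.9 - 178.9 = 488.0
Current account = -1309.5 + 590.9 + 488.0 = -230.6
Financial account = -(-230.6 + 195.4) = 35.2

35.2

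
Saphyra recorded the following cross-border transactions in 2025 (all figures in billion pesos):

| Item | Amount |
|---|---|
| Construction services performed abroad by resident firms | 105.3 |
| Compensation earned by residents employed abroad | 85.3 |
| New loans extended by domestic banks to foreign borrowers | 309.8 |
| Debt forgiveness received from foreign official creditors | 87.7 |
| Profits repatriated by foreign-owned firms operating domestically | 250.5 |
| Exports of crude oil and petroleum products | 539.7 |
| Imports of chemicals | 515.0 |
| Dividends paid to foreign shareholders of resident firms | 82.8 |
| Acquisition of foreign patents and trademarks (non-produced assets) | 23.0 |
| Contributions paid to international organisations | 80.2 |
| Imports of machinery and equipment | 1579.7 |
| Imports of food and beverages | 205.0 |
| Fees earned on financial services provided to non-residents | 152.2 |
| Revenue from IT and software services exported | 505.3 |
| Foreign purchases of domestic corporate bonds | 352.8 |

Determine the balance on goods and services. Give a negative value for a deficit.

-997.2

Goods: -1579.7 - 515.0 + 539.7 - 205.0 = -1760.0
Services: 505.3 + 152.2 + 105.3 = 762.8
Trade balance = -1760.0 + 762.8 = -997.2
(Excluded from the trade balance — primary income: compensation earned by residents employed abroad 85.3, profits repatriated by foreign-owned firms operating domestically 250.5, dividends paid to foreign shareholders of resident firms 82.8; financial account: new loans extended by domestic banks to foreign borrowers 309.8, foreign purchases of domestic corporate bonds 352.8; capital account: debt forgiveness received from foreign official creditors 87.7, acquisition of foreign patents and trademarks (non-produced assets) 23.0; secondary income: contributions paid to international organisations 80.2.)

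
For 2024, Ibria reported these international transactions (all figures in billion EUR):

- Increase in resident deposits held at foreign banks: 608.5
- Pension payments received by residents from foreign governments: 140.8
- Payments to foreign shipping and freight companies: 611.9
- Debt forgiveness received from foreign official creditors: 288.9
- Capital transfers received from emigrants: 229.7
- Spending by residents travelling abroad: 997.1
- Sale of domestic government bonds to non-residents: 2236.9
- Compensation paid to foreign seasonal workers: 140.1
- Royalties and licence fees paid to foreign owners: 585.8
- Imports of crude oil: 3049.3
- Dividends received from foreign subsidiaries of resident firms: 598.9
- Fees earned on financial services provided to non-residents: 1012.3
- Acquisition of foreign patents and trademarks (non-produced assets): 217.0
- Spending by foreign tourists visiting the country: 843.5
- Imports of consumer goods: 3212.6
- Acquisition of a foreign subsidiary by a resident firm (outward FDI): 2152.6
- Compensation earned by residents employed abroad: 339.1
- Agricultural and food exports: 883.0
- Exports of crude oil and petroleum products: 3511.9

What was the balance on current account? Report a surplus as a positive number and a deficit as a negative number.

-1267.3

Goods: 3511.9 - 3212.6 - 3049.3 + 883.0 = -1867.0
Services: 843.5 - 585.8 + 1012.3 - 611.9 - 997.1 = -339.0
Primary income: 598.9 + 339.1 - 140.1 = 797.9
Secondary income: 140.8
Current account = (-1867.0) + (-339.0) + 797.9 + 140.8 = -1267.3
(Excluded from the current account — financial account: increase in resident deposits held at foreign banks 608.5, sale of domestic government bonds to non-residents 2236.9, acquisition of a foreign subsidiary by a resident firm (outward FDI) 2152.6; capital account: debt forgiveness received from foreign official creditors 288.9, capital transfers received from emigrants 229.7, acquisition of foreign patents and trademarks (non-produced assets) 217.0.)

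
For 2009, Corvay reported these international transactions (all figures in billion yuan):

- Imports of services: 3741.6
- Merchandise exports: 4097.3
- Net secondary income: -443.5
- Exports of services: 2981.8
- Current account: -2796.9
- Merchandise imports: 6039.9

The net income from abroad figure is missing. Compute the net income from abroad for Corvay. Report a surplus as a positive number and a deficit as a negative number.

Current account = goods balance + services balance + net primary income + net secondary income
Sum of the known components = -3145.9
Net income from abroad = CA - (known components) = -2796.9 - (-3145.9) = 349.0

349.0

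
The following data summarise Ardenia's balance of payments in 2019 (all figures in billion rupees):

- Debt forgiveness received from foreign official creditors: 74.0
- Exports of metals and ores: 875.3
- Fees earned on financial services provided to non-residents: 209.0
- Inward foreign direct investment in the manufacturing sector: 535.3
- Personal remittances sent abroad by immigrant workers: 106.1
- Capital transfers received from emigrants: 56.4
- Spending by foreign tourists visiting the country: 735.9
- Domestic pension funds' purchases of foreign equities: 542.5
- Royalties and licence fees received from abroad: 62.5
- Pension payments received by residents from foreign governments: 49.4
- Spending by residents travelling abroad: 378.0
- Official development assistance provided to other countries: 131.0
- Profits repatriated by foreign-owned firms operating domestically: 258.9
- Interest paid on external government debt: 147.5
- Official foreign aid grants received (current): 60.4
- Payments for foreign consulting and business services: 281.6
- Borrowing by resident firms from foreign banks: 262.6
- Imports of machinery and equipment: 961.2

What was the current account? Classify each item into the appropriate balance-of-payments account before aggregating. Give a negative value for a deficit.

Goods: -961.2 + 875.3 = -85.9
Services: -378.0 + 209.0 - 281.6 + 62.5 + 735.9 = 347.8
Primary income: -147.5 - 258.9 = -406.4
Secondary income: 60.4 - 106.1 - 131.0 + 49.4 = -127.3
Current account = (-85.9) + 347.8 + (-406.4) + (-127.3) = -271.8
(Excluded from the current account — capital account: debt forgiveness received from foreign official creditors 74.0, capital transfers received from emigrants 56.4; financial account: inward foreign direct investment in the manufacturing sector 535.3, domestic pension funds' purchases of foreign equities 542.5, borrowing by resident firms from foreign banks 262.6.)

-271.8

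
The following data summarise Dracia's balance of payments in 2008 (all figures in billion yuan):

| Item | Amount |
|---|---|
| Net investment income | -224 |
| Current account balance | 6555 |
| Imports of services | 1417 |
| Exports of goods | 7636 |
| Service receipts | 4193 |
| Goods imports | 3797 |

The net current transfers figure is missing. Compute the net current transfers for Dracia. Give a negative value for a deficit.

Current account = goods balance + services balance + net primary income + net secondary income
Sum of the known components = 6391
Net current transfers = CA - (known components) = 6555 - 6391 = 164

164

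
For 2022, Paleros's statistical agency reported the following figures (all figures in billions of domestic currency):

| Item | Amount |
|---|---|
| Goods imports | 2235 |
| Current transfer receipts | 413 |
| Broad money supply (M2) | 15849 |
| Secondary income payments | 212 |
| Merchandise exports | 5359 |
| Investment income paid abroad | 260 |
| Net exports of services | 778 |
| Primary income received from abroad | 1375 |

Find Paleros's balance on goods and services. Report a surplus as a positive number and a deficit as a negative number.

3902

Goods balance = 5359 - 2235 = 3124
Services balance = 778
Trade balance (goods + services) = 3124 + 778 = 3902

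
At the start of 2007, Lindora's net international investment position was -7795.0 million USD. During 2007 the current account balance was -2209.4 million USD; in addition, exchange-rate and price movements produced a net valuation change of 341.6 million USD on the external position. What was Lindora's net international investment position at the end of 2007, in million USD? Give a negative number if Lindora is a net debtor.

-9662.8

Change in NIIP = current account + net valuation change = -2209.4 + 341.6 = -1867.8
End-of-year NIIP = -7795.0 + (-1867.8) = -9662.8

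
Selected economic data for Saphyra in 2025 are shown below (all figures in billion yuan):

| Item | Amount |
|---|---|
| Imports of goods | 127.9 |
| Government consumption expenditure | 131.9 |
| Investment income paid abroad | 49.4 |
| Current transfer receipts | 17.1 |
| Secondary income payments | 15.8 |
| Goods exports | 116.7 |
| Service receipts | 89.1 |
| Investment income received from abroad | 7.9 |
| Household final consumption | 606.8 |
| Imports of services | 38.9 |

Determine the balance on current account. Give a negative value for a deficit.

-1.2

Goods balance = 116.7 - 127.9 = -11.2
Services balance = 89.1 - 38.9 = 50.2
Trade balance (goods + services) = -11.2 + 50.2 = 39.0
Net primary income = 7.9 - 49.4 = -41.5
Net secondary income = 17.1 - 15.8 = 1.3
Current account = 39.0 + (-41.5) + 1.3 = -1.2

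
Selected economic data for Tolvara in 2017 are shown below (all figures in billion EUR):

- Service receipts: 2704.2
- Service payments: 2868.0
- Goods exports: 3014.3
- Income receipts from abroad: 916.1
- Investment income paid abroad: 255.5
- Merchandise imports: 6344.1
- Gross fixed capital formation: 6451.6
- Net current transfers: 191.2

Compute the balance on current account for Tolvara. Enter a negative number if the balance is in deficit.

-2641.8

Goods balance = 3014.3 - 6344.1 = -3329.8
Services balance = 2704.2 - 2868.0 = -163.8
Trade balance (goods + services) = -3329.8 + (-163.8) = -3493.6
Net primary income = 916.1 - 255.5 = 660.6
Net secondary income = 191.2
Current account = -3493.6 + 660.6 + 191.2 = -2641.8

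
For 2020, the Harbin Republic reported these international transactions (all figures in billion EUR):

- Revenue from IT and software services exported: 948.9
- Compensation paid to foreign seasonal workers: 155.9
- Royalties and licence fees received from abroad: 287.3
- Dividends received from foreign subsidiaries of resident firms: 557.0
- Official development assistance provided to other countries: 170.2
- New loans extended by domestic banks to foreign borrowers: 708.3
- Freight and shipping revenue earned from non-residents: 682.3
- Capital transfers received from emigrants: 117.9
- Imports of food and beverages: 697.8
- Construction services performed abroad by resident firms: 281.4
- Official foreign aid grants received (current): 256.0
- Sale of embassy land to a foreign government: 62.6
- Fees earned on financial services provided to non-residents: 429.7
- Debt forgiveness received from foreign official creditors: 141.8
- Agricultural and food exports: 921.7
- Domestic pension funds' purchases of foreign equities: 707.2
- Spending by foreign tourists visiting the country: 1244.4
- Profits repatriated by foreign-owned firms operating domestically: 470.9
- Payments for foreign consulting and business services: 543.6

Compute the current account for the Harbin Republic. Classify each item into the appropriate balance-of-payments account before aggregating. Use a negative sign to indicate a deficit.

3570.3

Goods: -697.8 + 921.7 = 223.9
Services: 429.7 + 1244.4 + 281.4 + 948.9 + 682.3 - 543.6 + 287.3 = 3330.4
Primary income: -155.9 + 557.0 - 470.9 = -69.8
Secondary income: -170.2 + 256.0 = 85.8
Current account = 223.9 + 3330.4 + (-69.8) + 85.8 = 3570.3
(Excluded from the current account — financial account: new loans extended by domestic banks to foreign borrowers 708.3, domestic pension funds' purchases of foreign equities 707.2; capital account: capital transfers received from emigrants 117.9, sale of embassy land to a foreign government 62.6, debt forgiveness received from foreign official creditors 141.8.)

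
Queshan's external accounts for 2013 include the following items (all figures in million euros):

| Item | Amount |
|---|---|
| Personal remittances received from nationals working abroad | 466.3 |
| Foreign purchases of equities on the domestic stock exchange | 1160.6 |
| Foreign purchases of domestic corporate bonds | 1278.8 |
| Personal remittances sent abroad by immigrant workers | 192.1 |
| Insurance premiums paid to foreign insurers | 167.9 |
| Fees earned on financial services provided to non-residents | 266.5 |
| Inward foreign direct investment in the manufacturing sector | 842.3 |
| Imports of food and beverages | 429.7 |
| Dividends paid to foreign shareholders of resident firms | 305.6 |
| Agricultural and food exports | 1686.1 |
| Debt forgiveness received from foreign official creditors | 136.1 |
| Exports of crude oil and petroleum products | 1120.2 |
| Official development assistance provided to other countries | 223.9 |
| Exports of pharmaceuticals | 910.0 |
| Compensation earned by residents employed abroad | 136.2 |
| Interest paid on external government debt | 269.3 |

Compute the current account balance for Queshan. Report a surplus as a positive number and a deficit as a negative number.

Goods: 1686.1 + 1120.2 - 429.7 + 910.0 = 3286.6
Services: 266.5 - 167.9 = 98.6
Primary income: -269.3 - 305.6 + 136.2 = -438.7
Secondary income: -223.9 - 192.1 + 466.3 = 50.3
Current account = 3286.6 + 98.6 + (-438.7) + 50.3 = 2996.8
(Excluded from the current account — financial account: foreign purchases of equities on the domestic stock exchange 1160.6, foreign purchases of domestic corporate bonds 1278.8, inward foreign direct investment in the manufacturing sector 842.3; capital account: debt forgiveness received from foreign official creditors 136.1.)

2996.8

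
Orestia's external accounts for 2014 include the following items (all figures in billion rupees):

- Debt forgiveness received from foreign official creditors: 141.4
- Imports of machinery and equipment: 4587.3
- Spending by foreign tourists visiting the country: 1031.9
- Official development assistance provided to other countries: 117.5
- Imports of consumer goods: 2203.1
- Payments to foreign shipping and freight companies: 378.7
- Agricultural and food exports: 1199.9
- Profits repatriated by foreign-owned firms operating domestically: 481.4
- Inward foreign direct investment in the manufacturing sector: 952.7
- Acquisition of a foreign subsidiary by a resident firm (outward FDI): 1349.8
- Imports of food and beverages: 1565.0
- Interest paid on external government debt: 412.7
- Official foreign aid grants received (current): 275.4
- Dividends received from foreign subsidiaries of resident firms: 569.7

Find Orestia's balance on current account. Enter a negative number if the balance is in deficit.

-6668.8

Goods: -2203.1 - 1565.0 + 1199.9 - 4587.3 = -7155.5
Services: 1031.9 - 378.7 = 653.2
Primary income: -481.4 + 569.7 - 412.7 = -324.4
Secondary income: -117.5 + 275.4 = 157.9
Current account = (-7155.5) + 653.2 + (-324.4) + 157.9 = -6668.8
(Excluded from the current account — capital account: debt forgiveness received from foreign official creditors 141.4; financial account: inward foreign direct investment in the manufacturing sector 952.7, acquisition of a foreign subsidiary by a resident firm (outward FDI) 1349.8.)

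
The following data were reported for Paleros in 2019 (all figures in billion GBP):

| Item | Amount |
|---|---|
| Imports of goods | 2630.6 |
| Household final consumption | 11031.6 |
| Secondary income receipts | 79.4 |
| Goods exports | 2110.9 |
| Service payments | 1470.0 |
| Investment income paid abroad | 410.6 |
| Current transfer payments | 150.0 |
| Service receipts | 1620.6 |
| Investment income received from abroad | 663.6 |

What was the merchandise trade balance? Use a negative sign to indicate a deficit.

Goods balance = 2110.9 - 2630.6 = -519.7

-519.7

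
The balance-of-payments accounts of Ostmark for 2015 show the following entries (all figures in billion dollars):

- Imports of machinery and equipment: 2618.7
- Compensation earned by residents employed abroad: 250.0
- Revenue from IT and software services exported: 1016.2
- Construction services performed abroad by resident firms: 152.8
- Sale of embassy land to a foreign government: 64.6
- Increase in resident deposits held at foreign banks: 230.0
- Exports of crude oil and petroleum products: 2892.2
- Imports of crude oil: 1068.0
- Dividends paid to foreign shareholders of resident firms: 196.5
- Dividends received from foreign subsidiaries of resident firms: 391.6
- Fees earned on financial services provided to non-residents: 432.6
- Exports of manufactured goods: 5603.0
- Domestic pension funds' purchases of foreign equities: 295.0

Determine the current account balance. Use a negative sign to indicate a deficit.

6855.2

Goods: -2618.7 + 2892.2 - 1068.0 + 5603.0 = 4808.5
Services: 432.6 + 152.8 + 1016.2 = 1601.6
Primary income: 250.0 - 196.5 + 391.6 = 445.1
Current account = 4808.5 + 1601.6 + 445.1 = 6855.2
(Excluded from the current account — capital account: sale of embassy land to a foreign government 64.6; financial account: increase in resident deposits held at foreign banks 230.0, domestic pension funds' purchases of foreign equities 295.0.)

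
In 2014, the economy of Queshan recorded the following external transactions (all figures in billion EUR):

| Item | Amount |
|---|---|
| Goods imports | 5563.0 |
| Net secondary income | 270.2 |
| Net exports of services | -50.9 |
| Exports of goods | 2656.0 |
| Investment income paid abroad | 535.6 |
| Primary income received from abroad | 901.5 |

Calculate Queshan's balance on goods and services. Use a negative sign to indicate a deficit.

-2957.9

Goods balance = 2656.0 - 5563.0 = -2907.0
Services balance = -50.9
Trade balance (goods + services) = -2907.0 + (-50.9) = -2957.9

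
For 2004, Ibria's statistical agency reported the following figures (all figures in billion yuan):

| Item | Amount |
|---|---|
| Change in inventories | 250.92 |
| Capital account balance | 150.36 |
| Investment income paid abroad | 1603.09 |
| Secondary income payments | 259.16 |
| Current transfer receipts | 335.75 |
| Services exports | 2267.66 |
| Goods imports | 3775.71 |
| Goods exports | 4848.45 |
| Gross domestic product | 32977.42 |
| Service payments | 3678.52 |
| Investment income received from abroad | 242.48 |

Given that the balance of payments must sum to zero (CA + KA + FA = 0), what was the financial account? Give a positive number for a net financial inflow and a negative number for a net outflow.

Goods balance = 4848.45 - 3775.71 = 1072.74
Services balance = 2267.66 - 3678.52 = -1410.86
Trade balance (goods + services) = 1072.74 + (-1410.86) = -338.12
Net primary income = 242.48 - 1603.09 = -1360.61
Net secondary income = 335.75 - 259.16 = 76.59
Current account = -338.12 + (-1360.61) + 76.59 = -1622.14
Financial account = -(-1622.14 + 150.36) = 1471.78

1471.78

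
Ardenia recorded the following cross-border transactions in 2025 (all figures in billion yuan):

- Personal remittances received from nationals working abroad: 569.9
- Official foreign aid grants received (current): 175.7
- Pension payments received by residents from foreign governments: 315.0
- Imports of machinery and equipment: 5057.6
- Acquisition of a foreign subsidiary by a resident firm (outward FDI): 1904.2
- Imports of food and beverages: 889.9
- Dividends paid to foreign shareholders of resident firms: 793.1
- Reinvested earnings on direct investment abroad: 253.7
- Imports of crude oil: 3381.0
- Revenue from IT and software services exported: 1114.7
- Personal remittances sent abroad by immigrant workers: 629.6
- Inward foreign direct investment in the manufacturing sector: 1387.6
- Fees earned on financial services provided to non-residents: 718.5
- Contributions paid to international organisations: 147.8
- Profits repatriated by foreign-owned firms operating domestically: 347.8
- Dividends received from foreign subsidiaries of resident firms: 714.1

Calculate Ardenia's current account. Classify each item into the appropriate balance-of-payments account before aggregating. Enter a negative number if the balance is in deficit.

Goods: -3381.0 - 889.9 - 5057.6 = -9328.5
Services: 718.5 + 1114.7 = 1833.2
Primary income: -347.8 - 793.1 + 714.1 + 253.7 = -173.1
Secondary income: 569.9 - 147.8 - 629.6 + 175.7 + 315.0 = 283.2
Current account = (-9328.5) + 1833.2 + (-173.1) + 283.2 = -7385.2
(Excluded from the current account — financial account: acquisition of a foreign subsidiary by a resident firm (outward FDI) 1904.2, inward foreign direct investment in the manufacturing sector 1387.6.)

-7385.2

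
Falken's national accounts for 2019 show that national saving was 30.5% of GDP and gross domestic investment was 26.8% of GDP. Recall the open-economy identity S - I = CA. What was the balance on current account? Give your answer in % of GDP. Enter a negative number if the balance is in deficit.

CA = S - I = 30.5 - 26.8 = 3.7

3.7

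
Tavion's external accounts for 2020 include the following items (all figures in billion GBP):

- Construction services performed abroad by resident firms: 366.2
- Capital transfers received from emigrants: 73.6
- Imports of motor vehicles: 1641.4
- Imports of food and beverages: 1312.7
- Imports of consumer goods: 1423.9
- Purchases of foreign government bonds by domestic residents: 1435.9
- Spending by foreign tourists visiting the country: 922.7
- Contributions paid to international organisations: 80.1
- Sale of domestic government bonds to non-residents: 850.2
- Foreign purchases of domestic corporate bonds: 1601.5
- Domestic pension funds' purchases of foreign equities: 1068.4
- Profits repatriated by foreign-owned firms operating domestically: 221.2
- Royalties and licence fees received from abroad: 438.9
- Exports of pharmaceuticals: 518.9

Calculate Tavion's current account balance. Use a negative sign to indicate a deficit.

-2432.6

Goods: -1312.7 - 1641.4 - 1423.9 + 518.9 = -3859.1
Services: 438.9 + 922.7 + 366.2 = 1727.8
Primary income: -221.2
Secondary income: -80.1
Current account = (-3859.1) + 1727.8 + (-221.2) + (-80.1) = -2432.6
(Excluded from the current account — capital account: capital transfers received from emigrants 73.6; financial account: purchases of foreign government bonds by domestic residents 1435.9, sale of domestic government bonds to non-residents 850.2, foreign purchases of domestic corporate bonds 1601.5, domestic pension funds' purchases of foreign equities 1068.4.)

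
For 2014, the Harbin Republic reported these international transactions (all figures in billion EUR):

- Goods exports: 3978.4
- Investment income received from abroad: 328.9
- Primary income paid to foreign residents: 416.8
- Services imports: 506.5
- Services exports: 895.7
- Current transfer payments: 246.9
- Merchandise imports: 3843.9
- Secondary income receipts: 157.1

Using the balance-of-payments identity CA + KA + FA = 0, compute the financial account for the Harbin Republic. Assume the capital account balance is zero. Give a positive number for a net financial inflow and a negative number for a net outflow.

Goods balance = 3978.4 - 3843.9 = 134.5
Services balance = 895.7 - 506.5 = 389.2
Trade balance (goods + services) = 134.5 + 389.2 = 523.7
Net primary income = 328.9 - 416.8 = -87.9
Net secondary income = 157.1 - 246.9 = -89.8
Current account = 523.7 + (-87.9) + (-89.8) = 346.0
Financial account = -(346.0) = -346.0

-346.0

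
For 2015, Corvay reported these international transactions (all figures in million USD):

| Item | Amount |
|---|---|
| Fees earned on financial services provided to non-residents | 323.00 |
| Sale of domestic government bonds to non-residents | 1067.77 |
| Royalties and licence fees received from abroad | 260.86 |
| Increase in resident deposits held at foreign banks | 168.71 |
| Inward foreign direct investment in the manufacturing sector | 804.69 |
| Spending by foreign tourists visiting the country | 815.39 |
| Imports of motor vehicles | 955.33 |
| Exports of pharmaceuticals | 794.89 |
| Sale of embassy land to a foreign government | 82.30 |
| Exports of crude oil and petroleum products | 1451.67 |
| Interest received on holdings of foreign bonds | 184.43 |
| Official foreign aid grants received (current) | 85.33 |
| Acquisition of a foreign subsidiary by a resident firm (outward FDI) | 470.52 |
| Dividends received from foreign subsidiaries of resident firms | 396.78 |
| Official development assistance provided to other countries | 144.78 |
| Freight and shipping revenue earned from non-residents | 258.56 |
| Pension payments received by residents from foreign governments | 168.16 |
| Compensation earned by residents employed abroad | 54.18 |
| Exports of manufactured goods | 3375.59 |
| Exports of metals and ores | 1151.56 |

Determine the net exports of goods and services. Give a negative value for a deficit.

Goods: -955.33 + 1451.67 + 3375.59 + 1151.56 + 794.89 = 5818.38
Services: 323.00 + 260.86 + 815.39 + 258.56 = 1657.81
Trade balance = 5818.38 + 1657.81 = 7476.19
(Excluded from the trade balance — financial account: sale of domestic government bonds to non-residents 1067.77, increase in resident deposits held at foreign banks 168.71, inward foreign direct investment in the manufacturing sector 804.69, acquisition of a foreign subsidiary by a resident firm (outward FDI) 470.52; capital account: sale of embassy land to a foreign government 82.30; primary income: interest received on holdings of foreign bonds 184.43, dividends received from foreign subsidiaries of resident firms 396.78, compensation earned by residents employed abroad 54.18; secondary income: official foreign aid grants received (current) 85.33, official development assistance provided to other countries 144.78, pension payments received by residents from foreign governments 168.16.)

7476.19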